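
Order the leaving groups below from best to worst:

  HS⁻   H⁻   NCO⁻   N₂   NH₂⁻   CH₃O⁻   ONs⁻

Rank by basicity of the departing species: weakest base leaves most easily.
N₂: no meaningful conjugate acid; N₂ departs as an exceptionally stable neutral molecule
ONs⁻: pKₐ(p-O₂NC₆H₄SO₃H) ≈ -3.5
NCO⁻: pKₐ(HOCN) ≈ 3.5
HS⁻: pKₐ(H₂S) ≈ 7
CH₃O⁻: pKₐ(CH₃OH) ≈ 15.5
H⁻: pKₐ(H₂) ≈ 36
NH₂⁻: pKₐ(NH₃) ≈ 38

N₂ > ONs⁻ > NCO⁻ > HS⁻ > CH₃O⁻ > H⁻ > NH₂⁻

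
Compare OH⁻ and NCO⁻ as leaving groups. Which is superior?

NCO⁻ is the better leaving group.
pKₐ(HOCN) ≈ 3.5 versus pKₐ(H₂O) ≈ 15.7: NCO⁻ is the much weaker base.
Resonance between N and O.

NCO⁻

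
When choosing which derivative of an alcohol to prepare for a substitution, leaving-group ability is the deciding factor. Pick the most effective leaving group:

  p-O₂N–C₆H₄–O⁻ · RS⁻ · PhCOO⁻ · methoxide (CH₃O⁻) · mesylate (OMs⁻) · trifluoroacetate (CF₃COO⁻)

The more stable X⁻ (or X) is on its own — i.e. the weaker a base it is — the better a leaving group it makes.
mesylate (OMs⁻): pKₐ(CH₃SO₃H (MsOH)) ≈ -1.9
trifluoroacetate (CF₃COO⁻): pKₐ(CF₃COOH) ≈ 0.2
PhCOO⁻: pKₐ(C₆H₅COOH) ≈ 4.2
p-O₂N–C₆H₄–O⁻: pKₐ(p-nitrophenol) ≈ 7.2
RS⁻: pKₐ(RSH (a thiol)) ≈ 10.5
methoxide (CH₃O⁻): pKₐ(CH₃OH) ≈ 15.5

mesylate (OMs⁻)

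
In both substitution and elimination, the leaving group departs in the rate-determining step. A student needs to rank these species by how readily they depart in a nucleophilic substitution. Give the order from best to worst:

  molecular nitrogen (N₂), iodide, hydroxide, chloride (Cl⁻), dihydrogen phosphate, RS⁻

molecular nitrogen (N₂) > iodide > chloride (Cl⁻) > dihydrogen phosphate > RS⁻ > hydroxide

The more stable X⁻ (or X) is on its own — i.e. the weaker a base it is — the better a leaving group it makes.
molecular nitrogen (N₂): no meaningful conjugate acid; N₂ departs as an exceptionally stable neutral molecule
iodide: pKₐ(HI) ≈ -10
chloride (Cl⁻): pKₐ(HCl) ≈ -7
dihydrogen phosphate: pKₐ(H₃PO₄) ≈ 2.1
RS⁻: pKₐ(RSH (a thiol)) ≈ 10.5
hydroxide: pKₐ(H₂O) ≈ 15.7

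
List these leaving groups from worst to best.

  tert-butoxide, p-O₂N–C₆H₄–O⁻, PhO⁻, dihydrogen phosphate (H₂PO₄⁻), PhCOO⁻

The more stable X⁻ (or X) is on its own — i.e. the weaker a base it is — the better a leaving group it makes.
dihydrogen phosphate (H₂PO₄⁻): pKₐ(H₃PO₄) ≈ 2.1
PhCOO⁻: pKₐ(C₆H₅COOH) ≈ 4.2 — aryl carboxylate
p-O₂N–C₆H₄–O⁻: pKₐ(p-nitrophenol) ≈ 7.2
PhO⁻: pKₐ(C₆H₅OH (phenol)) ≈ 10 — resonance into the ring helps, but still a poor LG
tert-butoxide: pKₐ(t-BuOH) ≈ 18 — bulky, strongly basic alkoxide
The question asks for worst first, so the sequence is read in increasing leaving-group ability.

tert-butoxide < PhO⁻ < p-O₂N–C₆H₄–O⁻ < PhCOO⁻ < dihydrogen phosphate (H₂PO₄⁻)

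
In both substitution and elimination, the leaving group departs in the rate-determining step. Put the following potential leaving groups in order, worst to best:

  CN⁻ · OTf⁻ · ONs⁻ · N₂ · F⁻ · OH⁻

OH⁻ < CN⁻ < F⁻ < ONs⁻ < OTf⁻ < N₂

The more stable X⁻ (or X) is on its own — i.e. the weaker a base it is — the better a leaving group it makes.
N₂: no meaningful conjugate acid; N₂ departs as an exceptionally stable neutral molecule
OTf⁻: pKₐ(CF₃SO₃H (triflic acid)) ≈ -14
ONs⁻: pKₐ(p-O₂NC₆H₄SO₃H) ≈ -3.5
F⁻: pKₐ(HF) ≈ 3.2
CN⁻: pKₐ(HCN) ≈ 9.2
OH⁻: pKₐ(H₂O) ≈ 15.7
Reversing gives the worst-to-best order requested.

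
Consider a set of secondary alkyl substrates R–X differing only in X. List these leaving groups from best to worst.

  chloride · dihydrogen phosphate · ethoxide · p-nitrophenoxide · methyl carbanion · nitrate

chloride: pKₐ(HCl) ≈ -7
nitrate: pKₐ(HNO₃) ≈ -1.3
dihydrogen phosphate: pKₐ(H₃PO₄) ≈ 2.1
p-nitrophenoxide: pKₐ(p-nitrophenol) ≈ 7.2
ethoxide: pKₐ(CH₃CH₂OH) ≈ 16
methyl carbanion: pKₐ(CH₄) ≈ 48

chloride > nitrate > dihydrogen phosphate > p-nitrophenoxide > ethoxide > methyl carbanion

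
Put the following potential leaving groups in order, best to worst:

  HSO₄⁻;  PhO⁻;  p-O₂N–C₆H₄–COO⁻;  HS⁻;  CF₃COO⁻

Rank by basicity of the departing species: weakest base leaves most easily.
HSO₄⁻: pKₐ(H₂SO₄) ≈ -3
CF₃COO⁻: pKₐ(CF₃COOH) ≈ 0.2
p-O₂N–C₆H₄–COO⁻: pKₐ(p-nitrobenzoic acid) ≈ 3.4
HS⁻: pKₐ(H₂S) ≈ 7
PhO⁻: pKₐ(C₆H₅OH (phenol)) ≈ 10

HSO₄⁻ > CF₃COO⁻ > p-O₂N–C₆H₄–COO⁻ > HS⁻ > PhO⁻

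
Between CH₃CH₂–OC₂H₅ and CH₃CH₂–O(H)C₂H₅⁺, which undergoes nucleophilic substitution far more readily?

From CH₃CH₂–OC₂H₅ the departing group would be CH₃CH₂O⁻ (pKₐ(CH₃CH₂OH) ≈ 16). Strong base; alkoxides do not leave unassisted.
From CH₃CH₂–O(H)C₂H₅⁺ the leaving group is R'OH (pKₐ(R'OH₂⁺) ≈ -2.4). Neutral; leaves from a protonated ether (an oxonium ion, R–O(H)R'⁺).
(In practice CH₃CH₂–O(H)C₂H₅⁺ is made from CH₃CH₂–OC₂H₅ by protonation with concentrated HBr, allowing neutral ethanol, rather than ethoxide, to depart.)

CH₃CH₂–O(H)C₂H₅⁺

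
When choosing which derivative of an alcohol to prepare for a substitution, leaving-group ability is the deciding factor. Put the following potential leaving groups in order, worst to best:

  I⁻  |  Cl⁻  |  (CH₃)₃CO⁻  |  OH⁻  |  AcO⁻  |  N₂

(CH₃)₃CO⁻ < OH⁻ < AcO⁻ < Cl⁻ < I⁻ < N₂

A good leaving group is a weak base: the lower the pKₐ of its conjugate acid, the more readily it departs.
N₂: no meaningful conjugate acid; N₂ departs as an exceptionally stable neutral molecule
I⁻: pKₐ(HI) ≈ -10
Cl⁻: pKₐ(HCl) ≈ -7
AcO⁻: pKₐ(CH₃COOH) ≈ 4.8
OH⁻: pKₐ(H₂O) ≈ 15.7
(CH₃)₃CO⁻: pKₐ(t-BuOH) ≈ 18
The question asks for worst first, so the sequence is read in increasing leaving-group ability.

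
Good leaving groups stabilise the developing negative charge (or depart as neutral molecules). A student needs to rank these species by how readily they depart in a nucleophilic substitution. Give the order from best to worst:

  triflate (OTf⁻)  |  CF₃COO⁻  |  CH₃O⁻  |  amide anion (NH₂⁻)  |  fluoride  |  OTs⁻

A good leaving group is a weak base: the lower the pKₐ of its conjugate acid, the more readily it departs.
triflate (OTf⁻): pKₐ(CF₃SO₃H (triflic acid)) ≈ -14
OTs⁻: pKₐ(p-CH₃C₆H₄SO₃H (TsOH)) ≈ -2.8 — resonance-delocalised arenesulfonate
CF₃COO⁻: pKₐ(CF₃COOH) ≈ 0.2 — strongly electron-withdrawing CF₃ stabilises the carboxylate
fluoride: pKₐ(HF) ≈ 3.2
CH₃O⁻: pKₐ(CH₃OH) ≈ 15.5
amide anion (NH₂⁻): pKₐ(NH₃) ≈ 38 — extremely strong base; never a leaving group

triflate (OTf⁻) > OTs⁻ > CF₃COO⁻ > fluoride > CH₃O⁻ > amide anion (NH₂⁻)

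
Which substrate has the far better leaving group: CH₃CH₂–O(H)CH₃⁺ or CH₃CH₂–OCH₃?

CH₃CH₂–O(H)CH₃⁺

From CH₃CH₂–OCH₃ the departing group would be CH₃O⁻ (pKₐ(CH₃OH) ≈ 15.5). Strong base; alkoxides do not leave unassisted.
From CH₃CH₂–O(H)CH₃⁺ the leaving group is R'OH (pKₐ(R'OH₂⁺) ≈ -2.4). Neutral; leaves from a protonated ether (an oxonium ion, R–O(H)R'⁺).
(In practice CH₃CH₂–O(H)CH₃⁺ is made from CH₃CH₂–OCH₃ by protonation with concentrated HI, allowing neutral methanol, rather than methoxide, to depart.)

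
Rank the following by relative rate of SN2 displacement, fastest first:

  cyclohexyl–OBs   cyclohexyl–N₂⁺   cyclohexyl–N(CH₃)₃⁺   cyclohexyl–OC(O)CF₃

Identical carbon frameworks mean the comparison reduces to leaving-group quality.
The more stable X⁻ (or X) is on its own — i.e. the weaker a base it is — the better a leaving group it makes.
cyclohexyl–N₂⁺ loses N₂: no meaningful conjugate acid; N₂ departs as an exceptionally stable neutral molecule
cyclohexyl–OBs loses OBs⁻: pKₐ(p-BrC₆H₄SO₃H) ≈ -2.8
cyclohexyl–OC(O)CF₃ loses CF₃COO⁻: pKₐ(CF₃COOH) ≈ 0.2
cyclohexyl–N(CH₃)₃⁺ loses NR'₃: pKₐ(R'₃NH⁺) ≈ 10.7

cyclohexyl–N₂⁺ > cyclohexyl–OBs > cyclohexyl–OC(O)CF₃ > cyclohexyl–N(CH₃)₃⁺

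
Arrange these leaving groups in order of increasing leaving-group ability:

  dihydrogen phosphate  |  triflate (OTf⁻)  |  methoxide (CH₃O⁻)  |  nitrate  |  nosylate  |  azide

Rank by basicity of the departing species: weakest base leaves most easily.
triflate (OTf⁻): pKₐ(CF₃SO₃H (triflic acid)) ≈ -14 — charge spread over three oxygens and a CF₃ group; the premier leaving group in synthesis
nosylate: pKₐ(p-O₂NC₆H₄SO₃H) ≈ -3.5 — p-nitro group further stabilises the sulfonate
nitrate: pKₐ(HNO₃) ≈ -1.3 — resonance-delocalised over three oxygens
dihydrogen phosphate: pKₐ(H₃PO₄) ≈ 2.1 — moderate base; biological leaving group after further activation
azide: pKₐ(HN₃) ≈ 4.7
methoxide (CH₃O⁻): pKₐ(CH₃OH) ≈ 15.5 — strong base; alkoxides do not leave unassisted
Reversing gives the worst-to-best order requested.

methoxide (CH₃O⁻) < azide < dihydrogen phosphate < nitrate < nosylate < triflate (OTf⁻)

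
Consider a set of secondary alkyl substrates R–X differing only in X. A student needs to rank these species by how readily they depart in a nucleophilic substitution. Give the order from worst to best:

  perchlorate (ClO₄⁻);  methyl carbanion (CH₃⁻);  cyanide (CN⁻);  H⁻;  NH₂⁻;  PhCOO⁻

A good leaving group is a weak base: the lower the pKₐ of its conjugate acid, the more readily it departs.
perchlorate (ClO₄⁻): pKₐ(HClO₄) ≈ -10
PhCOO⁻: pKₐ(C₆H₅COOH) ≈ 4.2
cyanide (CN⁻): pKₐ(HCN) ≈ 9.2
H⁻: pKₐ(H₂) ≈ 36
NH₂⁻: pKₐ(NH₃) ≈ 38
methyl carbanion (CH₃⁻): pKₐ(CH₄) ≈ 48
Listed from poorest to best leaving group as asked.

methyl carbanion (CH₃⁻) < NH₂⁻ < H⁻ < cyanide (CN⁻) < PhCOO⁻ < perchlorate (ClO₄⁻)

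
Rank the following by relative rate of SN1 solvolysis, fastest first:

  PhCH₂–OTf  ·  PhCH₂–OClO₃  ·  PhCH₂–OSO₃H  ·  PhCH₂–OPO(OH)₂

PhCH₂–OTf > PhCH₂–OClO₃ > PhCH₂–OSO₃H > PhCH₂–OPO(OH)₂

With the same alkyl group throughout, only the leaving group differentiates the rates.
A good leaving group is a weak base: the lower the pKₐ of its conjugate acid, the more readily it departs.
PhCH₂–OTf loses OTf⁻: pKₐ(CF₃SO₃H (triflic acid)) ≈ -14
PhCH₂–OClO₃ loses ClO₄⁻: pKₐ(HClO₄) ≈ -10
PhCH₂–OSO₃H loses HSO₄⁻: pKₐ(H₂SO₄) ≈ -3
PhCH₂–OPO(OH)₂ loses H₂PO₄⁻: pKₐ(H₃PO₄) ≈ 2.1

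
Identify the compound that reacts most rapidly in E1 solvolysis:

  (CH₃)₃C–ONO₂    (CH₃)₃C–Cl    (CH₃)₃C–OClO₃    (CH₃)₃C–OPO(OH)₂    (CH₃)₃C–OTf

(CH₃)₃C–OTf

Identical carbon frameworks mean the comparison reduces to leaving-group quality.
Rank by basicity of the departing species: weakest base leaves most easily.
(CH₃)₃C–OTf loses OTf⁻: pKₐ(CF₃SO₃H (triflic acid)) ≈ -14
(CH₃)₃C–OClO₃ loses ClO₄⁻: pKₐ(HClO₄) ≈ -10
(CH₃)₃C–Cl loses Cl⁻: pKₐ(HCl) ≈ -7
(CH₃)₃C–ONO₂ loses NO₃⁻: pKₐ(HNO₃) ≈ -1.3
(CH₃)₃C–OPO(OH)₂ loses H₂PO₄⁻: pKₐ(H₃PO₄) ≈ 2.1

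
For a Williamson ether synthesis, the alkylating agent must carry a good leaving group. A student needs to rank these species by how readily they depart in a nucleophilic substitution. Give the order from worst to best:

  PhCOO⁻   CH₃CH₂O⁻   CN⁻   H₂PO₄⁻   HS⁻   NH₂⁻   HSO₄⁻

NH₂⁻ < CH₃CH₂O⁻ < CN⁻ < HS⁻ < PhCOO⁻ < H₂PO₄⁻ < HSO₄⁻

A good leaving group is a weak base: the lower the pKₐ of its conjugate acid, the more readily it departs.
HSO₄⁻: pKₐ(H₂SO₄) ≈ -3 — conjugate base of a strong mineral acid
H₂PO₄⁻: pKₐ(H₃PO₄) ≈ 2.1 — moderate base; biological leaving group after further activation
PhCOO⁻: pKₐ(C₆H₅COOH) ≈ 4.2 — aryl carboxylate
HS⁻: pKₐ(H₂S) ≈ 7 — larger and more polarisable than the oxygen analogue
CN⁻: pKₐ(HCN) ≈ 9.2
CH₃CH₂O⁻: pKₐ(CH₃CH₂OH) ≈ 16
NH₂⁻: pKₐ(NH₃) ≈ 38 — extremely strong base; never a leaving group
Reversing gives the worst-to-best order requested.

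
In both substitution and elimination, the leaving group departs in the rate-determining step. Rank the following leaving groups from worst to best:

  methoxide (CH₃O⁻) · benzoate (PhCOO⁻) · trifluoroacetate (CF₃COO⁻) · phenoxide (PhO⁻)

Rank by basicity of the departing species: weakest base leaves most easily.
trifluoroacetate (CF₃COO⁻): pKₐ(CF₃COOH) ≈ 0.2
benzoate (PhCOO⁻): pKₐ(C₆H₅COOH) ≈ 4.2
phenoxide (PhO⁻): pKₐ(C₆H₅OH (phenol)) ≈ 10
methoxide (CH₃O⁻): pKₐ(CH₃OH) ≈ 15.5
Reversing gives the worst-to-best order requested.

methoxide (CH₃O⁻) < phenoxide (PhO⁻) < benzoate (PhCOO⁻) < trifluoroacetate (CF₃COO⁻)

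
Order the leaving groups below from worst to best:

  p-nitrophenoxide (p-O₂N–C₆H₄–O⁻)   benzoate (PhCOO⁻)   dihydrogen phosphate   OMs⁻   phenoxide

Rank by basicity of the departing species: weakest base leaves most easily.
OMs⁻: pKₐ(CH₃SO₃H (MsOH)) ≈ -1.9 — resonance-delocalised alkanesulfonate
dihydrogen phosphate: pKₐ(H₃PO₄) ≈ 2.1 — moderate base; biological leaving group after further activation
benzoate (PhCOO⁻): pKₐ(C₆H₅COOH) ≈ 4.2 — aryl carboxylate
p-nitrophenoxide (p-O₂N–C₆H₄–O⁻): pKₐ(p-nitrophenol) ≈ 7.2 — nitro group delocalises the charge; the classic chromogenic LG
phenoxide: pKₐ(C₆H₅OH (phenol)) ≈ 10 — resonance into the ring helps, but still a poor LG
The question asks for worst first, so the sequence is read in increasing leaving-group ability.

phenoxide < p-nitrophenoxide (p-O₂N–C₆H₄–O⁻) < benzoate (PhCOO⁻) < dihydrogen phosphate < OMs⁻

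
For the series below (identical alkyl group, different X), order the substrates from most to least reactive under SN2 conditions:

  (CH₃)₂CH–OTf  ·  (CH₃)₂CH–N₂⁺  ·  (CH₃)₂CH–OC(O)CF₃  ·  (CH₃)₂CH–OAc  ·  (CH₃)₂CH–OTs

Identical carbon frameworks mean the comparison reduces to leaving-group quality.
Rank by basicity of the departing species: weakest base leaves most easily.
(CH₃)₂CH–N₂⁺ loses N₂: no meaningful conjugate acid; N₂ departs as an exceptionally stable neutral molecule
(CH₃)₂CH–OTf loses OTf⁻: pKₐ(CF₃SO₃H (triflic acid)) ≈ -14
(CH₃)₂CH–OTs loses OTs⁻: pKₐ(p-CH₃C₆H₄SO₃H (TsOH)) ≈ -2.8
(CH₃)₂CH–OC(O)CF₃ loses CF₃COO⁻: pKₐ(CF₃COOH) ≈ 0.2
(CH₃)₂CH–OAc loses AcO⁻: pKₐ(CH₃COOH) ≈ 4.8

(CH₃)₂CH–N₂⁺ > (CH₃)₂CH–OTf > (CH₃)₂CH–OTs > (CH₃)₂CH–OC(O)CF₃ > (CH₃)₂CH–OAc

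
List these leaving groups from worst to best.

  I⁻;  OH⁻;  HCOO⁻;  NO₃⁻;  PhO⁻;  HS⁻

OH⁻ < PhO⁻ < HS⁻ < HCOO⁻ < NO₃⁻ < I⁻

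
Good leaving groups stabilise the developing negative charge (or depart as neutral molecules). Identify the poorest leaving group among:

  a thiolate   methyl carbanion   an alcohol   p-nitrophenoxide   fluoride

methyl carbanion

The more stable X⁻ (or X) is on its own — i.e. the weaker a base it is — the better a leaving group it makes.
an alcohol: pKₐ(R'OH₂⁺) ≈ -2.4
fluoride: pKₐ(HF) ≈ 3.2
p-nitrophenoxide: pKₐ(p-nitrophenol) ≈ 7.2
a thiolate: pKₐ(RSH (a thiol)) ≈ 10.5
methyl carbanion: pKₐ(CH₄) ≈ 48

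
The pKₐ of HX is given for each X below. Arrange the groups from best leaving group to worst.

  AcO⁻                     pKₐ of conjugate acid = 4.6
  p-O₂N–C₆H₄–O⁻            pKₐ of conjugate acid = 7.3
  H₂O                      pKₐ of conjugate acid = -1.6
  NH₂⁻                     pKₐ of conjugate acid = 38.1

H₂O > AcO⁻ > p-O₂N–C₆H₄–O⁻ > NH₂⁻

Lower conjugate-acid pKₐ ⇒ weaker base ⇒ better leaving group.
Sorting by the given values: H₂O (-1.6), AcO⁻ (4.6), p-O₂N–C₆H₄–O⁻ (7.3), NH₂⁻ (38.1).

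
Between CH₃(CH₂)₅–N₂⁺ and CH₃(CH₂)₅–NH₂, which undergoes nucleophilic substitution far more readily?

CH₃(CH₂)₅–N₂⁺

From CH₃(CH₂)₅–NH₂ the departing group would be NH₂⁻ (pKₐ(NH₃) ≈ 38). Extremely strong base; never a leaving group.
From CH₃(CH₂)₅–N₂⁺ the leaving group is N₂ (no meaningful conjugate acid; N₂ departs as an exceptionally stable neutral molecule).
(In practice CH₃(CH₂)₅–N₂⁺ is made from CH₃(CH₂)₅–NH₂ by diazotisation (NaNO₂ / HCl, 0 °C), generating a diazonium salt that expels N₂.)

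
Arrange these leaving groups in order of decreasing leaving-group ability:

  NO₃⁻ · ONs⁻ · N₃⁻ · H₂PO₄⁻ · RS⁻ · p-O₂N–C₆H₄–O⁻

ONs⁻: pKₐ(p-O₂NC₆H₄SO₃H) ≈ -3.5
NO₃⁻: pKₐ(HNO₃) ≈ -1.3 — resonance-delocalised over three oxygens
H₂PO₄⁻: pKₐ(H₃PO₄) ≈ 2.1 — moderate base; biological leaving group after further activation
N₃⁻: pKₐ(HN₃) ≈ 4.7 — linear, resonance-stabilised
p-O₂N–C₆H₄–O⁻: pKₐ(p-nitrophenol) ≈ 7.2 — nitro group delocalises the charge; the classic chromogenic LG
RS⁻: pKₐ(RSH (a thiol)) ≈ 10.5

ONs⁻ > NO₃⁻ > H₂PO₄⁻ > N₃⁻ > p-O₂N–C₆H₄–O⁻ > RS⁻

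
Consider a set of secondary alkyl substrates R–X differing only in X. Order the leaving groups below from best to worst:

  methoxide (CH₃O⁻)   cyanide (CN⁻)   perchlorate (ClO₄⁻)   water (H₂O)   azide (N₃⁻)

Rank by basicity of the departing species: weakest base leaves most easily.
perchlorate (ClO₄⁻): pKₐ(HClO₄) ≈ -10
water (H₂O): pKₐ(H₃O⁺) ≈ -1.7
azide (N₃⁻): pKₐ(HN₃) ≈ 4.7
cyanide (CN⁻): pKₐ(HCN) ≈ 9.2
methoxide (CH₃O⁻): pKₐ(CH₃OH) ≈ 15.5

perchlorate (ClO₄⁻) > water (H₂O) > azide (N₃⁻) > cyanide (CN⁻) > methoxide (CH₃O⁻)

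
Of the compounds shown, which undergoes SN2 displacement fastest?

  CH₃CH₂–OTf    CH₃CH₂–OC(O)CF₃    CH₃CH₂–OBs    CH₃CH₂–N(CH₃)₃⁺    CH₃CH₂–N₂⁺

CH₃CH₂–N₂⁺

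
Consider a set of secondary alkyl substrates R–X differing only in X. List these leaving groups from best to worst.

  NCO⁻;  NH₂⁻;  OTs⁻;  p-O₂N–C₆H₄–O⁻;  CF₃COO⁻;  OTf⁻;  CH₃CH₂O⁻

Rank by basicity of the departing species: weakest base leaves most easily.
OTf⁻: pKₐ(CF₃SO₃H (triflic acid)) ≈ -14 — charge spread over three oxygens and a CF₃ group; the premier leaving group in synthesis
OTs⁻: pKₐ(p-CH₃C₆H₄SO₃H (TsOH)) ≈ -2.8 — resonance-delocalised arenesulfonate
CF₃COO⁻: pKₐ(CF₃COOH) ≈ 0.2 — strongly electron-withdrawing CF₃ stabilises the carboxylate
NCO⁻: pKₐ(HOCN) ≈ 3.5 — resonance between N and O
p-O₂N–C₆H₄–O⁻: pKₐ(p-nitrophenol) ≈ 7.2 — nitro group delocalises the charge; the classic chromogenic LG
CH₃CH₂O⁻: pKₐ(CH₃CH₂OH) ≈ 16 — strong base; alkoxides do not leave unassisted
NH₂⁻: pKₐ(NH₃) ≈ 38 — extremely strong base; never a leaving group

OTf⁻ > OTs⁻ > CF₃COO⁻ > NCO⁻ > p-O₂N–C₆H₄–O⁻ > CH₃CH₂O⁻ > NH₂⁻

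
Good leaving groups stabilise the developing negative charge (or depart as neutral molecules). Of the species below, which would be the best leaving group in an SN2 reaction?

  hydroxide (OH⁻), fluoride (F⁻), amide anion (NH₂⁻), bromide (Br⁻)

bromide (Br⁻)

A good leaving group is a weak base: the lower the pKₐ of its conjugate acid, the more readily it departs.
bromide (Br⁻): pKₐ(HBr) ≈ -9
fluoride (F⁻): pKₐ(HF) ≈ 3.2
hydroxide (OH⁻): pKₐ(H₂O) ≈ 15.7
amide anion (NH₂⁻): pKₐ(NH₃) ≈ 38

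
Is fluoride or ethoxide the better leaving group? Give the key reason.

fluoride

fluoride is the better leaving group.
pKₐ(HF) ≈ 3.2 versus pKₐ(CH₃CH₂OH) ≈ 16: fluoride is the much weaker base.
Small and strongly basic; the poor halide leaving group.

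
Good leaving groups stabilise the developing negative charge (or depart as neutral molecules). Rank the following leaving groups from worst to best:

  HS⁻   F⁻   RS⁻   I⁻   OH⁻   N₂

A good leaving group is a weak base: the lower the pKₐ of its conjugate acid, the more readily it departs.
N₂: no meaningful conjugate acid; N₂ departs as an exceptionally stable neutral molecule
I⁻: pKₐ(HI) ≈ -10
F⁻: pKₐ(HF) ≈ 3.2
HS⁻: pKₐ(H₂S) ≈ 7
RS⁻: pKₐ(RSH (a thiol)) ≈ 10.5
OH⁻: pKₐ(H₂O) ≈ 15.7
Reversing gives the worst-to-best order requested.

OH⁻ < RS⁻ < HS⁻ < F⁻ < I⁻ < N₂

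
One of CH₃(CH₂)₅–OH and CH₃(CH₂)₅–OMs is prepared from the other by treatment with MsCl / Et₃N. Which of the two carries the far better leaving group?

From CH₃(CH₂)₅–OH the departing group would be OH⁻ (pKₐ(H₂O) ≈ 15.7). Strong base; essentially never leaves without prior activation.
From CH₃(CH₂)₅–OMs the leaving group is OMs⁻ (pKₐ(CH₃SO₃H (MsOH)) ≈ -1.9). Resonance-delocalised alkanesulfonate.
Treatment with MsCl / Et₃N works by converting the hydroxyl into a mesylate, making CH₃(CH₂)₅–OMs enormously more reactive.

CH₃(CH₂)₅–OMs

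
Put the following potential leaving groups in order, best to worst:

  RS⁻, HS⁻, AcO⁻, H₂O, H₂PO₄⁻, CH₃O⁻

H₂O > H₂PO₄⁻ > AcO⁻ > HS⁻ > RS⁻ > CH₃O⁻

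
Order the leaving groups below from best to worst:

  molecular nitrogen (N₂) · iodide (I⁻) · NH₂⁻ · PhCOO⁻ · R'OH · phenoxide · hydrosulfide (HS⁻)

molecular nitrogen (N₂) > iodide (I⁻) > R'OH > PhCOO⁻ > hydrosulfide (HS⁻) > phenoxide > NH₂⁻

The more stable X⁻ (or X) is on its own — i.e. the weaker a base it is — the better a leaving group it makes.
molecular nitrogen (N₂): no meaningful conjugate acid; N₂ departs as an exceptionally stable neutral molecule
iodide (I⁻): pKₐ(HI) ≈ -10
R'OH: pKₐ(R'OH₂⁺) ≈ -2.4
PhCOO⁻: pKₐ(C₆H₅COOH) ≈ 4.2
hydrosulfide (HS⁻): pKₐ(H₂S) ≈ 7
phenoxide: pKₐ(C₆H₅OH (phenol)) ≈ 10
NH₂⁻: pKₐ(NH₃) ≈ 38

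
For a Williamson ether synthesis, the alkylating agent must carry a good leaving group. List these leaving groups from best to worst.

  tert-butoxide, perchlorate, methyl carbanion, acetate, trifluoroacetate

perchlorate > trifluoroacetate > acetate > tert-butoxide > methyl carbanion

perchlorate: pKₐ(HClO₄) ≈ -10
trifluoroacetate: pKₐ(CF₃COOH) ≈ 0.2 — strongly electron-withdrawing CF₃ stabilises the carboxylate
acetate: pKₐ(CH₃COOH) ≈ 4.8 — resonance-stabilised but still a weak base
tert-butoxide: pKₐ(t-BuOH) ≈ 18 — bulky, strongly basic alkoxide
methyl carbanion: pKₐ(CH₄) ≈ 48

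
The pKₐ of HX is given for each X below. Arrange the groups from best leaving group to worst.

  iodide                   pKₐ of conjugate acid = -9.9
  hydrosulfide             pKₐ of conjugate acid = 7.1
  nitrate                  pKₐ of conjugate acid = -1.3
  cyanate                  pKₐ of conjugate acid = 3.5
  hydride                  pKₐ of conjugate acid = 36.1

iodide > nitrate > cyanate > hydrosulfide > hydride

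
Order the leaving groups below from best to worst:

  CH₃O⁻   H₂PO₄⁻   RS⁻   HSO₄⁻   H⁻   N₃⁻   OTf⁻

The more stable X⁻ (or X) is on its own — i.e. the weaker a base it is — the better a leaving group it makes.
OTf⁻: pKₐ(CF₃SO₃H (triflic acid)) ≈ -14
HSO₄⁻: pKₐ(H₂SO₄) ≈ -3 — conjugate base of a strong mineral acid
H₂PO₄⁻: pKₐ(H₃PO₄) ≈ 2.1
N₃⁻: pKₐ(HN₃) ≈ 4.7 — linear, resonance-stabilised
RS⁻: pKₐ(RSH (a thiol)) ≈ 10.5 — moderately basic; rarely leaves without activation
CH₃O⁻: pKₐ(CH₃OH) ≈ 15.5 — strong base; alkoxides do not leave unassisted
H⁻: pKₐ(H₂) ≈ 36 — extremely strong base; leaves only in special hydride-transfer contexts

OTf⁻ > HSO₄⁻ > H₂PO₄⁻ > N₃⁻ > RS⁻ > CH₃O⁻ > H⁻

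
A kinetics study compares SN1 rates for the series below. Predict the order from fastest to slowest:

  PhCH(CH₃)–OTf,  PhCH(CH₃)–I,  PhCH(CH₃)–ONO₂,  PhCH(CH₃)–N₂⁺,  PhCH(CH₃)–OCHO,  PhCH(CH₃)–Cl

PhCH(CH₃)–N₂⁺ > PhCH(CH₃)–OTf > PhCH(CH₃)–I > PhCH(CH₃)–Cl > PhCH(CH₃)–ONO₂ > PhCH(CH₃)–OCHO

The skeletons are identical, so relative rate is governed entirely by leaving-group ability.
Leaving-group ability tracks the stability of the departed species; conjugate-acid pKₐ is the usual yardstick (lower pKₐ → better LG).
PhCH(CH₃)–N₂⁺ loses N₂: no meaningful conjugate acid; N₂ departs as an exceptionally stable neutral molecule
PhCH(CH₃)–OTf loses OTf⁻: pKₐ(CF₃SO₃H (triflic acid)) ≈ -14
PhCH(CH₃)–I loses I⁻: pKₐ(HI) ≈ -10
PhCH(CH₃)–Cl loses Cl⁻: pKₐ(HCl) ≈ -7
PhCH(CH₃)–ONO₂ loses NO₃⁻: pKₐ(HNO₃) ≈ -1.3
PhCH(CH₃)–OCHO loses HCOO⁻: pKₐ(HCOOH) ≈ 3.8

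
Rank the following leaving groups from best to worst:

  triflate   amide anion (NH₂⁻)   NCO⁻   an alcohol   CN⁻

Rank by basicity of the departing species: weakest base leaves most easily.
triflate: pKₐ(CF₃SO₃H (triflic acid)) ≈ -14
an alcohol: pKₐ(R'OH₂⁺) ≈ -2.4
NCO⁻: pKₐ(HOCN) ≈ 3.5
CN⁻: pKₐ(HCN) ≈ 9.2
amide anion (NH₂⁻): pKₐ(NH₃) ≈ 38

triflate > an alcohol > NCO⁻ > CN⁻ > amide anion (NH₂⁻)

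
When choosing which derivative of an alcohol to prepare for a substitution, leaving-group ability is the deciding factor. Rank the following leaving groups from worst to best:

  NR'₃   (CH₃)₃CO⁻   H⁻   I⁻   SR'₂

I⁻: pKₐ(HI) ≈ -10
SR'₂: pKₐ(R'₂SH⁺) ≈ -7
NR'₃: pKₐ(R'₃NH⁺) ≈ 10.7
(CH₃)₃CO⁻: pKₐ(t-BuOH) ≈ 18
H⁻: pKₐ(H₂) ≈ 36
Listed from poorest to best leaving group as asked.

H⁻ < (CH₃)₃CO⁻ < NR'₃ < SR'₂ < I⁻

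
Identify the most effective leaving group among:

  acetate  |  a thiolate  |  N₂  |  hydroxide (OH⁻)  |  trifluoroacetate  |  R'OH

N₂

N₂: no meaningful conjugate acid; N₂ departs as an exceptionally stable neutral molecule
R'OH: pKₐ(R'OH₂⁺) ≈ -2.4
trifluoroacetate: pKₐ(CF₃COOH) ≈ 0.2
acetate: pKₐ(CH₃COOH) ≈ 4.8
a thiolate: pKₐ(RSH (a thiol)) ≈ 10.5
hydroxide (OH⁻): pKₐ(H₂O) ≈ 15.7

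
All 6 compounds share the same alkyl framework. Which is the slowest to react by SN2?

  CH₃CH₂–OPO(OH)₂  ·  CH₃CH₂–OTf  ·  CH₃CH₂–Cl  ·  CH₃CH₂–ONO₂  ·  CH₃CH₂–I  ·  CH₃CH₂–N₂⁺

CH₃CH₂–OPO(OH)₂

Same R in every case — rank the leaving groups.
Leaving-group ability tracks the stability of the departed species; conjugate-acid pKₐ is the usual yardstick (lower pKₐ → better LG).
CH₃CH₂–N₂⁺ loses N₂: no meaningful conjugate acid; N₂ departs as an exceptionally stable neutral molecule
CH₃CH₂–OTf loses OTf⁻: pKₐ(CF₃SO₃H (triflic acid)) ≈ -14
CH₃CH₂–I loses I⁻: pKₐ(HI) ≈ -10
CH₃CH₂–Cl loses Cl⁻: pKₐ(HCl) ≈ -7
CH₃CH₂–ONO₂ loses NO₃⁻: pKₐ(HNO₃) ≈ -1.3
CH₃CH₂–OPO(OH)₂ loses H₂PO₄⁻: pKₐ(H₃PO₄) ≈ 2.1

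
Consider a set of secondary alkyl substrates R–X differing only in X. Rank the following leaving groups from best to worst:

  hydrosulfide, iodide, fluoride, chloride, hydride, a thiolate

iodide > chloride > fluoride > hydrosulfide > a thiolate > hydride

Leaving-group ability tracks the stability of the departed species; conjugate-acid pKₐ is the usual yardstick (lower pKₐ → better LG).
iodide: pKₐ(HI) ≈ -10
chloride: pKₐ(HCl) ≈ -7 — moderately weak base
fluoride: pKₐ(HF) ≈ 3.2
hydrosulfide: pKₐ(H₂S) ≈ 7 — larger and more polarisable than the oxygen analogue
a thiolate: pKₐ(RSH (a thiol)) ≈ 10.5 — moderately basic; rarely leaves without activation
hydride: pKₐ(H₂) ≈ 36 — extremely strong base; leaves only in special hydride-transfer contexts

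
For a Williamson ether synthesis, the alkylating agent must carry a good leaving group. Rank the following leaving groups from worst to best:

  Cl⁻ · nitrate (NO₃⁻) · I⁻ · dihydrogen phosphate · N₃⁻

N₃⁻ < dihydrogen phosphate < nitrate (NO₃⁻) < Cl⁻ < I⁻

A good leaving group is a weak base: the lower the pKₐ of its conjugate acid, the more readily it departs.
I⁻: pKₐ(HI) ≈ -10 — large, highly polarisable; very weak base
Cl⁻: pKₐ(HCl) ≈ -7 — moderately weak base
nitrate (NO₃⁻): pKₐ(HNO₃) ≈ -1.3 — resonance-delocalised over three oxygens
dihydrogen phosphate: pKₐ(H₃PO₄) ≈ 2.1
N₃⁻: pKₐ(HN₃) ≈ 4.7 — linear, resonance-stabilised
Reversing gives the worst-to-best order requested.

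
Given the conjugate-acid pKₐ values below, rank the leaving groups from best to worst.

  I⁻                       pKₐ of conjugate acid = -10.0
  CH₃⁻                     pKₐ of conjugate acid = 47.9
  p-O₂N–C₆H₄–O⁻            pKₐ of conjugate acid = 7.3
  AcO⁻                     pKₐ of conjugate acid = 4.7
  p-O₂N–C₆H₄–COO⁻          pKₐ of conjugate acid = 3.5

Lower conjugate-acid pKₐ ⇒ weaker base ⇒ better leaving group.
Sorting by the given values: I⁻ (-10.0), p-O₂N–C₆H₄–COO⁻ (3.5), AcO⁻ (4.7), p-O₂N–C₆H₄–O⁻ (7.3), CH₃⁻ (47.9).

I⁻ > p-O₂N–C₆H₄–COO⁻ > AcO⁻ > p-O₂N–C₆H₄–O⁻ > CH₃⁻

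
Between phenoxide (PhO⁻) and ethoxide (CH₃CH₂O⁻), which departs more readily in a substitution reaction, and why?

phenoxide (PhO⁻) is the better leaving group.
pKₐ(C₆H₅OH (phenol)) ≈ 10 versus pKₐ(CH₃CH₂OH) ≈ 16: phenoxide (PhO⁻) is the much weaker base.
Resonance into the ring helps, but still a poor LG.

phenoxide (PhO⁻)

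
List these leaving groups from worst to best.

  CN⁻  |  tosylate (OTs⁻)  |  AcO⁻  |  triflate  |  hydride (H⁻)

hydride (H⁻) < CN⁻ < AcO⁻ < tosylate (OTs⁻) < triflate

Rank by basicity of the departing species: weakest base leaves most easily.
triflate: pKₐ(CF₃SO₃H (triflic acid)) ≈ -14
tosylate (OTs⁻): pKₐ(p-CH₃C₆H₄SO₃H (TsOH)) ≈ -2.8
AcO⁻: pKₐ(CH₃COOH) ≈ 4.8
CN⁻: pKₐ(HCN) ≈ 9.2
hydride (H⁻): pKₐ(H₂) ≈ 36
The question asks for worst first, so the sequence is read in increasing leaving-group ability.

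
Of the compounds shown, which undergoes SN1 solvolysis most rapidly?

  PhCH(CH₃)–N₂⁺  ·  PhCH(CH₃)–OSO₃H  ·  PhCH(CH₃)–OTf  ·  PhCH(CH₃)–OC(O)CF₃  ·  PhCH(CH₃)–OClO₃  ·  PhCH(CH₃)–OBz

Same R in every case — rank the leaving groups.
Rank by basicity of the departing species: weakest base leaves most easily.
PhCH(CH₃)–N₂⁺ loses N₂: no meaningful conjugate acid; N₂ departs as an exceptionally stable neutral molecule
PhCH(CH₃)–OTf loses OTf⁻: pKₐ(CF₃SO₃H (triflic acid)) ≈ -14
PhCH(CH₃)–OClO₃ loses ClO₄⁻: pKₐ(HClO₄) ≈ -10
PhCH(CH₃)–OSO₃H loses HSO₄⁻: pKₐ(H₂SO₄) ≈ -3
PhCH(CH₃)–OC(O)CF₃ loses CF₃COO⁻: pKₐ(CF₃COOH) ≈ 0.2
PhCH(CH₃)–OBz loses PhCOO⁻: pKₐ(C₆H₅COOH) ≈ 4.2

PhCH(CH₃)–N₂⁺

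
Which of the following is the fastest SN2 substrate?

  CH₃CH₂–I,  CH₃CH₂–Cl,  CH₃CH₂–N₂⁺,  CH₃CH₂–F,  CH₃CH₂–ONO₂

Same R in every case — rank the leaving groups.
The more stable X⁻ (or X) is on its own — i.e. the weaker a base it is — the better a leaving group it makes.
CH₃CH₂–N₂⁺ loses N₂: no meaningful conjugate acid; N₂ departs as an exceptionally stable neutral molecule
CH₃CH₂–I loses I⁻: pKₐ(HI) ≈ -10
CH₃CH₂–Cl loses Cl⁻: pKₐ(HCl) ≈ -7
CH₃CH₂–ONO₂ loses NO₃⁻: pKₐ(HNO₃) ≈ -1.3
CH₃CH₂–F loses F⁻: pKₐ(HF) ≈ 3.2

CH₃CH₂–N₂⁺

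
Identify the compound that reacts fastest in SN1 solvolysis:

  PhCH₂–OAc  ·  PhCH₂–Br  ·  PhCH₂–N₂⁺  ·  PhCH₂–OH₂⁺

PhCH₂–N₂⁺

Same R in every case — rank the leaving groups.
The more stable X⁻ (or X) is on its own — i.e. the weaker a base it is — the better a leaving group it makes.
PhCH₂–N₂⁺ loses N₂: no meaningful conjugate acid; N₂ departs as an exceptionally stable neutral molecule
PhCH₂–Br loses Br⁻: pKₐ(HBr) ≈ -9
PhCH₂–OH₂⁺ loses H₂O: pKₐ(H₃O⁺) ≈ -1.7
PhCH₂–OAc loses AcO⁻: pKₐ(CH₃COOH) ≈ 4.8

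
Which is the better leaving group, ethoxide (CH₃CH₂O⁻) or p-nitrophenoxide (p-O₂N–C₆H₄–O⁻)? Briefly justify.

p-nitrophenoxide (p-O₂N–C₆H₄–O⁻) is the better leaving group.
pKₐ(p-nitrophenol) ≈ 7.2 versus pKₐ(CH₃CH₂OH) ≈ 16: p-nitrophenoxide (p-O₂N–C₆H₄–O⁻) is the much weaker base.
Nitro group delocalises the charge; the classic chromogenic LG.

p-nitrophenoxide (p-O₂N–C₆H₄–O⁻)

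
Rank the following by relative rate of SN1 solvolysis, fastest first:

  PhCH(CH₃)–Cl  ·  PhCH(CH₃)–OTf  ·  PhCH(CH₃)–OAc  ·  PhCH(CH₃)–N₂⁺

With the same alkyl group throughout, only the leaving group differentiates the rates.
Rank by basicity of the departing species: weakest base leaves most easily.
PhCH(CH₃)–N₂⁺ loses N₂: no meaningful conjugate acid; N₂ departs as an exceptionally stable neutral molecule
PhCH(CH₃)–OTf loses OTf⁻: pKₐ(CF₃SO₃H (triflic acid)) ≈ -14
PhCH(CH₃)–Cl loses Cl⁻: pKₐ(HCl) ≈ -7
PhCH(CH₃)–OAc loses AcO⁻: pKₐ(CH₃COOH) ≈ 4.8

PhCH(CH₃)–N₂⁺ > PhCH(CH₃)–OTf > PhCH(CH₃)–Cl > PhCH(CH₃)–OAc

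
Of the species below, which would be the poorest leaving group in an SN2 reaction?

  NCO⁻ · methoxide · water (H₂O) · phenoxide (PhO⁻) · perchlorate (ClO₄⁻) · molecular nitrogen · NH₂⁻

NH₂⁻

Leaving-group ability tracks the stability of the departed species; conjugate-acid pKₐ is the usual yardstick (lower pKₐ → better LG).
molecular nitrogen: no meaningful conjugate acid; N₂ departs as an exceptionally stable neutral molecule
perchlorate (ClO₄⁻): pKₐ(HClO₄) ≈ -10
water (H₂O): pKₐ(H₃O⁺) ≈ -1.7
NCO⁻: pKₐ(HOCN) ≈ 3.5
phenoxide (PhO⁻): pKₐ(C₆H₅OH (phenol)) ≈ 10
methoxide: pKₐ(CH₃OH) ≈ 15.5
NH₂⁻: pKₐ(NH₃) ≈ 38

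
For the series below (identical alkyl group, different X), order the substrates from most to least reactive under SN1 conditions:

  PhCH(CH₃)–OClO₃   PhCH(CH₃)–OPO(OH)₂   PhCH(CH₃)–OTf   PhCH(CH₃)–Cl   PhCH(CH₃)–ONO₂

PhCH(CH₃)–OTf > PhCH(CH₃)–OClO₃ > PhCH(CH₃)–Cl > PhCH(CH₃)–ONO₂ > PhCH(CH₃)–OPO(OH)₂

Identical carbon frameworks mean the comparison reduces to leaving-group quality.
Rank by basicity of the departing species: weakest base leaves most easily.
PhCH(CH₃)–OTf loses OTf⁻: pKₐ(CF₃SO₃H (triflic acid)) ≈ -14
PhCH(CH₃)–OClO₃ loses ClO₄⁻: pKₐ(HClO₄) ≈ -10
PhCH(CH₃)–Cl loses Cl⁻: pKₐ(HCl) ≈ -7
PhCH(CH₃)–ONO₂ loses NO₃⁻: pKₐ(HNO₃) ≈ -1.3
PhCH(CH₃)–OPO(OH)₂ loses H₂PO₄⁻: pKₐ(H₃PO₄) ≈ 2.1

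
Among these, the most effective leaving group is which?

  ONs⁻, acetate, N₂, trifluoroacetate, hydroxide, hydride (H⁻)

N₂

N₂: no meaningful conjugate acid; N₂ departs as an exceptionally stable neutral molecule
ONs⁻: pKₐ(p-O₂NC₆H₄SO₃H) ≈ -3.5
trifluoroacetate: pKₐ(CF₃COOH) ≈ 0.2
acetate: pKₐ(CH₃COOH) ≈ 4.8
hydroxide: pKₐ(H₂O) ≈ 15.7
hydride (H⁻): pKₐ(H₂) ≈ 36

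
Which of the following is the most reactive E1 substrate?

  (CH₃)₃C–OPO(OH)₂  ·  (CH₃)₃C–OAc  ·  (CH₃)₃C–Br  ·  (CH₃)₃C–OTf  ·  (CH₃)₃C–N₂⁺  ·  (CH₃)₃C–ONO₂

Identical carbon frameworks mean the comparison reduces to leaving-group quality.
The more stable X⁻ (or X) is on its own — i.e. the weaker a base it is — the better a leaving group it makes.
(CH₃)₃C–N₂⁺ loses N₂: no meaningful conjugate acid; N₂ departs as an exceptionally stable neutral molecule
(CH₃)₃C–OTf loses OTf⁻: pKₐ(CF₃SO₃H (triflic acid)) ≈ -14
(CH₃)₃C–Br loses Br⁻: pKₐ(HBr) ≈ -9
(CH₃)₃C–ONO₂ loses NO₃⁻: pKₐ(HNO₃) ≈ -1.3
(CH₃)₃C–OPO(OH)₂ loses H₂PO₄⁻: pKₐ(H₃PO₄) ≈ 2.1
(CH₃)₃C–OAc loses AcO⁻: pKₐ(CH₃COOH) ≈ 4.8

(CH₃)₃C–N₂⁺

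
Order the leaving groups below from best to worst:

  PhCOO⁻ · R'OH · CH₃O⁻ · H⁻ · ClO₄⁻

A good leaving group is a weak base: the lower the pKₐ of its conjugate acid, the more readily it departs.
ClO₄⁻: pKₐ(HClO₄) ≈ -10 — extremely weak base; rarely used for safety reasons
R'OH: pKₐ(R'OH₂⁺) ≈ -2.4 — neutral; leaves from a protonated ether (an oxonium ion, R–O(H)R'⁺)
PhCOO⁻: pKₐ(C₆H₅COOH) ≈ 4.2 — aryl carboxylate
CH₃O⁻: pKₐ(CH₃OH) ≈ 15.5
H⁻: pKₐ(H₂) ≈ 36 — extremely strong base; leaves only in special hydride-transfer contexts

ClO₄⁻ > R'OH > PhCOO⁻ > CH₃O⁻ > H⁻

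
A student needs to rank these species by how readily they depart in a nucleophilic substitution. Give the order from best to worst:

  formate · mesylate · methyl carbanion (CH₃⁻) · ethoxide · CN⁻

The more stable X⁻ (or X) is on its own — i.e. the weaker a base it is — the better a leaving group it makes.
mesylate: pKₐ(CH₃SO₃H (MsOH)) ≈ -1.9 — resonance-delocalised alkanesulfonate
formate: pKₐ(HCOOH) ≈ 3.8 — resonance-stabilised carboxylate
CN⁻: pKₐ(HCN) ≈ 9.2 — sp carbon stabilises the charge somewhat, but still a poor LG
ethoxide: pKₐ(CH₃CH₂OH) ≈ 16
methyl carbanion (CH₃⁻): pKₐ(CH₄) ≈ 48 — unstabilised carbanion; the worst conceivable leaving group

mesylate > formate > CN⁻ > ethoxide > methyl carbanion (CH₃⁻)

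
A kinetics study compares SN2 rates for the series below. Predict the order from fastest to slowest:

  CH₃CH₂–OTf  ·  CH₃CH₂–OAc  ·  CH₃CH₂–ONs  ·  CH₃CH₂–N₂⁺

The skeletons are identical, so relative rate is governed entirely by leaving-group ability.
The more stable X⁻ (or X) is on its own — i.e. the weaker a base it is — the better a leaving group it makes.
CH₃CH₂–N₂⁺ loses N₂: no meaningful conjugate acid; N₂ departs as an exceptionally stable neutral molecule
CH₃CH₂–OTf loses OTf⁻: pKₐ(CF₃SO₃H (triflic acid)) ≈ -14
CH₃CH₂–ONs loses ONs⁻: pKₐ(p-O₂NC₆H₄SO₃H) ≈ -3.5
CH₃CH₂–OAc loses AcO⁻: pKₐ(CH₃COOH) ≈ 4.8

CH₃CH₂–N₂⁺ > CH₃CH₂–OTf > CH₃CH₂–ONs > CH₃CH₂–OAc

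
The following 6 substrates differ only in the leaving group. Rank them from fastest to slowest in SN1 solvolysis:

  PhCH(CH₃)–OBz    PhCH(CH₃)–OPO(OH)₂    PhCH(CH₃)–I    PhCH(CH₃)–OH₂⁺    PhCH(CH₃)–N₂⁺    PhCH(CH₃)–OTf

PhCH(CH₃)–N₂⁺ > PhCH(CH₃)–OTf > PhCH(CH₃)–I > PhCH(CH₃)–OH₂⁺ > PhCH(CH₃)–OPO(OH)₂ > PhCH(CH₃)–OBz

Identical carbon frameworks mean the comparison reduces to leaving-group quality.
A good leaving group is a weak base: the lower the pKₐ of its conjugate acid, the more readily it departs.
PhCH(CH₃)–N₂⁺ loses N₂: no meaningful conjugate acid; N₂ departs as an exceptionally stable neutral molecule
PhCH(CH₃)–OTf loses OTf⁻: pKₐ(CF₃SO₃H (triflic acid)) ≈ -14
PhCH(CH₃)–I loses I⁻: pKₐ(HI) ≈ -10
PhCH(CH₃)–OH₂⁺ loses H₂O: pKₐ(H₃O⁺) ≈ -1.7
PhCH(CH₃)–OPO(OH)₂ loses H₂PO₄⁻: pKₐ(H₃PO₄) ≈ 2.1
PhCH(CH₃)–OBz loses PhCOO⁻: pKₐ(C₆H₅COOH) ≈ 4.2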